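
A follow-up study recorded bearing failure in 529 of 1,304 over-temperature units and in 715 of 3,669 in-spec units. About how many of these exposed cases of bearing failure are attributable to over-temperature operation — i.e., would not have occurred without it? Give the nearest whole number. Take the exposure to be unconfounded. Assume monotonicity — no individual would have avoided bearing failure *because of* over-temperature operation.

about 275 cases

p₁ = P(outcome | exposed) = 529/1304 = 0.40567
p₀ = P(outcome | unexposed) = 715/3669 = 0.19488
PN = (p₁ − p₀)/p₁ = (0.40567 − 0.19488) / 0.40567 ≈ 0.51963.
Attributable cases ≈ PN × (exposed cases) = 0.51963 × 529 ≈ 274.88.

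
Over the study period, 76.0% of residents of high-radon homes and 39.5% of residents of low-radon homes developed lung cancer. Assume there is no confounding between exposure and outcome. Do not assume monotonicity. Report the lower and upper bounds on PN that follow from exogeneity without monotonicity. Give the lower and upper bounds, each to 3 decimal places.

p₁ = 0.76, p₀ = 0.395.
Under exogeneity alone the bounds on PN are max{0,(p₁−p₀)/p₁} ≤ PN ≤ min{1,(1−p₀)/p₁}.
  lower = (p₁ − p₀)/p₁ = 0.365 / 0.76 ≈ 0.4803
  upper = min{1, (1 − p₀)/p₁} = 0.605 / 0.76 ≈ 0.7961

0.480 ≤ PN ≤ 0.796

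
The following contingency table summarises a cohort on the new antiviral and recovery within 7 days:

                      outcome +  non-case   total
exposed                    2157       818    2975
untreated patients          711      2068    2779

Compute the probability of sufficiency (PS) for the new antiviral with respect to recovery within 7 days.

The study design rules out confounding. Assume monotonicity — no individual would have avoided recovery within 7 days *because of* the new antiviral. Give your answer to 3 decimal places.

PS ≈ 0.631

p₁ = P(outcome | exposed) = 2157/2975 = 0.72504
p₀ = P(outcome | unexposed) = 711/2779 = 0.25585
Under exogeneity and monotonicity, PS = (p₁ − p₀) / (1 − p₀).
PS = (0.72504 − 0.25585) / (1 − 0.25585) = 0.46919 / 0.74415 ≈ 0.6305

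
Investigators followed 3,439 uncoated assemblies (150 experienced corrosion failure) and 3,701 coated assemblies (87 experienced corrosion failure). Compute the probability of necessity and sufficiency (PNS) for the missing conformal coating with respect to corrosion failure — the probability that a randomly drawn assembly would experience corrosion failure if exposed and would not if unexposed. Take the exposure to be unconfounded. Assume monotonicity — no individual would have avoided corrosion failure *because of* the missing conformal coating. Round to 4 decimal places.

p₁ = P(outcome | exposed) = 150/3439 = 0.043617
p₀ = P(outcome | unexposed) = 87/3701 = 0.023507
Under exogeneity and monotonicity, PNS = p₁ − p₀.
PNS = 0.043617 − 0.023507 = 0.02011

PNS ≈ 0.0201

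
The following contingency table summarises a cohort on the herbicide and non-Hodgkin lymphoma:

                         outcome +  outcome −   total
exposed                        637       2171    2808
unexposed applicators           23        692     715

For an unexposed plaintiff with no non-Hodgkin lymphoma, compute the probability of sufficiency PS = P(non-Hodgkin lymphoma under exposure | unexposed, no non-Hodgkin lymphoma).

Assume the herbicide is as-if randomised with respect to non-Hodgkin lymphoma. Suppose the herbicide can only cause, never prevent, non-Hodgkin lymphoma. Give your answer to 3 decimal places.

p₁ = P(outcome | exposed) = 637/2808 = 0.22685
p₀ = P(outcome | unexposed) = 23/715 = 0.032168
Under exogeneity and monotonicity, PS = (p₁ − p₀) / (1 − p₀).
PS = (0.22685 − 0.032168) / (1 − 0.032168) = 0.19468 / 0.96783 ≈ 0.2012

PS ≈ 0.201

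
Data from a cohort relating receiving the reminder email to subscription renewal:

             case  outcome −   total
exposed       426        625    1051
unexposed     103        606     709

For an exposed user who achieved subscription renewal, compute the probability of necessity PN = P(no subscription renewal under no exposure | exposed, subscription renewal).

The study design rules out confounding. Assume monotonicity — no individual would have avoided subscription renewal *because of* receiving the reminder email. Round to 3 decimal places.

p₁ = P(outcome | exposed) = 426/1051 = 0.40533
p₀ = P(outcome | unexposed) = 103/709 = 0.14528
Under exogeneity and monotonicity, PN = (p₁ − p₀) / p₁.
PN = (0.40533 − 0.14528) / 0.40533 = 0.26005 / 0.40533 ≈ 0.6416

PN ≈ 0.642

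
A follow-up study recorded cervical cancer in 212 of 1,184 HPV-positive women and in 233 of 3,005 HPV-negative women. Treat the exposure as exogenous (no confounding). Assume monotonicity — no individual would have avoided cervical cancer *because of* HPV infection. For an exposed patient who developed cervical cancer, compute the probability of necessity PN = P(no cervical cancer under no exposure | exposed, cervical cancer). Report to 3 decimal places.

PN ≈ 0.567

p₁ = P(outcome | exposed) = 212/1184 = 0.17905
p₀ = P(outcome | unexposed) = 233/3005 = 0.077537
Under exogeneity and monotonicity, PN = (p₁ − p₀) / p₁.
PN = (0.17905 − 0.077537) / 0.17905 = 0.10152 / 0.17905 ≈ 0.5670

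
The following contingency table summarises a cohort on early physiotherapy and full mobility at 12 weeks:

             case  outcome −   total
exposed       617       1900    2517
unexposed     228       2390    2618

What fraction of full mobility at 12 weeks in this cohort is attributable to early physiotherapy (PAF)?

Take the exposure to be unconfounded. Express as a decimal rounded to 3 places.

p₁ = P(outcome | exposed) = 617/2517 = 0.24513
p₀ = P(outcome | unexposed) = 228/2618 = 0.087089
Exposure prevalence π = 2517/5135 = 0.49017; overall risk P(Y=1) = 0.16456.
Under exogeneity, PAF = [P(Y=1) − p₀]/P(Y=1).
PAF = (0.16456 − 0.087089) / 0.16456 ≈ 0.4708

PAF ≈ 0.471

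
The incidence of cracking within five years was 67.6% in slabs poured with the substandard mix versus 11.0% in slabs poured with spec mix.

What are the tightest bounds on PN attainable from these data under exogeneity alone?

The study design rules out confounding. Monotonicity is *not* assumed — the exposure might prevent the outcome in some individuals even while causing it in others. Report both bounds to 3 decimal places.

p₁ = 0.676, p₀ = 0.11.
Under exogeneity alone the bounds on PN are max{0,(p₁−p₀)/p₁} ≤ PN ≤ min{1,(1−p₀)/p₁}.
  lower = (p₁ − p₀)/p₁ = 0.566 / 0.676 ≈ 0.8373
  upper = min{1, (1 − p₀)/p₁} = 0.89 / 0.676 ≈ 1.3166 → capped at 1

0.837 ≤ PN ≤ 1.000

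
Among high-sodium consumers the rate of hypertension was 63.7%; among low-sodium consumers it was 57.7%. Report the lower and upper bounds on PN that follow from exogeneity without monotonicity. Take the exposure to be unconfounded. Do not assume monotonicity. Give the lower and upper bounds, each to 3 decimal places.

0.094 ≤ PN ≤ 0.664

p₁ = 0.637, p₀ = 0.577.
Under exogeneity alone the bounds on PN are max{0,(p₁−p₀)/p₁} ≤ PN ≤ min{1,(1−p₀)/p₁}.
  lower = (p₁ − p₀)/p₁ = 0.06 / 0.637 ≈ 0.0942
  upper = min{1, (1 − p₀)/p₁} = 0.423 / 0.637 ≈ 0.6641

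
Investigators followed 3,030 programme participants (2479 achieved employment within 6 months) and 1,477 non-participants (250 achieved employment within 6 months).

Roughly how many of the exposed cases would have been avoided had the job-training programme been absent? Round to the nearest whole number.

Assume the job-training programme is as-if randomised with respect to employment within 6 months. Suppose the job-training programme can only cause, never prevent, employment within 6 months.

p₁ = P(outcome | exposed) = 2479/3030 = 0.81815
p₀ = P(outcome | unexposed) = 250/1477 = 0.16926
PN = (p₁ − p₀)/p₁ = (0.81815 − 0.16926) / 0.81815 ≈ 0.79312.
Attributable cases ≈ PN × (exposed cases) = 0.79312 × 2479 ≈ 1966.14.

about 1966 cases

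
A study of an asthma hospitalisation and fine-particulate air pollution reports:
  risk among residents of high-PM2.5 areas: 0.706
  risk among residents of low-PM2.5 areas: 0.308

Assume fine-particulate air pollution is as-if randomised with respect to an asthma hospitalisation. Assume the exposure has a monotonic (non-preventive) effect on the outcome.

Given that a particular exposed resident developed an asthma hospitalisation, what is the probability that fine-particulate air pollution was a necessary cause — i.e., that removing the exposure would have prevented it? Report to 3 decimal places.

Let p₁ = 0.706, p₀ = 0.308.
Under exogeneity and monotonicity, PN = (p₁ − p₀) / p₁.
PN = (0.706 − 0.308) / 0.706 = 0.398 / 0.706 ≈ 0.5637

PN ≈ 0.564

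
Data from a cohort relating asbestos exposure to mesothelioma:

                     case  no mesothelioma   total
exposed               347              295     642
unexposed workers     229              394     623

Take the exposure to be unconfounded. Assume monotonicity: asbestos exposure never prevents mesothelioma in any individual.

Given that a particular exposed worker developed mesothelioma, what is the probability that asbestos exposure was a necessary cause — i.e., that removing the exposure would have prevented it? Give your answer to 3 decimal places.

p₁ = P(outcome | exposed) = 347/642 = 0.5405
p₀ = P(outcome | unexposed) = 229/623 = 0.36758
Under exogeneity and monotonicity, PN = (p₁ − p₀)/p₁.
PN = (0.5405 − 0.36758) / 0.5405 ≈ 0.3199

PN ≈ 0.320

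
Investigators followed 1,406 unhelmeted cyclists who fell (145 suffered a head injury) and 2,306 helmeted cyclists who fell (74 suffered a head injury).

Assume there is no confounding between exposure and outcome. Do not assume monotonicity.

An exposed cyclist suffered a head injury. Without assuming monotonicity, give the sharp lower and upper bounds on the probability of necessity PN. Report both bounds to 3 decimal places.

0.689 ≤ PN ≤ 1.000

p₁ = P(outcome | exposed) = 145/1406 = 0.10313
p₀ = P(outcome | unexposed) = 74/2306 = 0.03209
Under exogeneity alone the bounds on PN are max{0,(p₁−p₀)/p₁} ≤ PN ≤ min{1,(1−p₀)/p₁}.
  lower = (p₁ − p₀)/p₁ = 0.071039 / 0.10313 ≈ 0.6888
  upper = min{1, (1 − p₀)/p₁} = 0.96791 / 0.10313 ≈ 9.3854 → capped at 1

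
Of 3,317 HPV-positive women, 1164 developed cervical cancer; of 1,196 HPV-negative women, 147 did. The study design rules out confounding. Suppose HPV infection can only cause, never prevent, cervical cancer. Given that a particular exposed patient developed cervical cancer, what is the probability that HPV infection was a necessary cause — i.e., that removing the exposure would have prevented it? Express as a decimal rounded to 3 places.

PN ≈ 0.650

p₁ = P(outcome | exposed) = 1164/3317 = 0.35092
p₀ = P(outcome | unexposed) = 147/1196 = 0.12291
Under exogeneity and monotonicity, PN = (p₁ − p₀) / p₁.
PN = (0.35092 − 0.12291) / 0.35092 = 0.22801 / 0.35092 ≈ 0.6497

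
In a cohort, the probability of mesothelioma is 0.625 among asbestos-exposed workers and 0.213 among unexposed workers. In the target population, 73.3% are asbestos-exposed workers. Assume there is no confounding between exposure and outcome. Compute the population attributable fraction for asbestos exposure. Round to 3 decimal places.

Let p₁ = 0.625, p₀ = 0.213.
Overall risk P(Y=1) = π·p₁ + (1−π)·p₀ = 0.733×0.625 + 0.267×0.213 = 0.515.
Under exogeneity, PAF = [P(Y=1) − p₀] / P(Y=1).
PAF = (0.515 − 0.213) / 0.515 ≈ 0.5864

PAF ≈ 0.586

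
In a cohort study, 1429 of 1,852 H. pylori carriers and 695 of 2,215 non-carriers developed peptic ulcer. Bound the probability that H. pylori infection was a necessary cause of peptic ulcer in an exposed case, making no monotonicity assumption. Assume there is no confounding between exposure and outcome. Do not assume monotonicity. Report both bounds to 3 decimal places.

0.593 ≤ PN ≤ 0.889

p₁ = P(outcome | exposed) = 1429/1852 = 0.7716
p₀ = P(outcome | unexposed) = 695/2215 = 0.31377
Under exogeneity alone the bounds on PN are max{0,(p₁−p₀)/p₁} ≤ PN ≤ min{1,(1−p₀)/p₁}.
  lower = (p₁ − p₀)/p₁ = 0.45783 / 0.7716 ≈ 0.5934
  upper = min{1, (1 − p₀)/p₁} = 0.68623 / 0.7716 ≈ 0.8894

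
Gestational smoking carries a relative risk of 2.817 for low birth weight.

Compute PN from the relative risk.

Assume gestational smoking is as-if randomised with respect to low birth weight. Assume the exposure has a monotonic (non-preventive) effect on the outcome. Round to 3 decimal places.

Under exogeneity and monotonicity, PN = (RR − 1) / RR = 1 − 1/RR.
PN = (2.817 − 1) / 2.817 = 1.817 / 2.817 ≈ 0.6450

PN ≈ 0.645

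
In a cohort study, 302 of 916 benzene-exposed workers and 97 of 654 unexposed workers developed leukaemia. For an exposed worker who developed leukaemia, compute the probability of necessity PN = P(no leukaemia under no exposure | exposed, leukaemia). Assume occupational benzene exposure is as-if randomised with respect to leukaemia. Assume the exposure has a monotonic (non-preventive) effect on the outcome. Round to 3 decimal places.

PN ≈ 0.550

p₁ = P(outcome | exposed) = 302/916 = 0.32969
p₀ = P(outcome | unexposed) = 97/654 = 0.14832
Under exogeneity and monotonicity, PN = (p₁ − p₀) / p₁.
PN = (0.32969 − 0.14832) / 0.32969 = 0.18138 / 0.32969 ≈ 0.5501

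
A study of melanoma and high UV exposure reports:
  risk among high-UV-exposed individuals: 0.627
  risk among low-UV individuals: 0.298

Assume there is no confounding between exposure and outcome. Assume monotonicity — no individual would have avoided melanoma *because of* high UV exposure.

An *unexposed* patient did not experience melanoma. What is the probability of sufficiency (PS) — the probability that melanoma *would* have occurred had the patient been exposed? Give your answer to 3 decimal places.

PS ≈ 0.469

Let p₁ = 0.627, p₀ = 0.298.
Under exogeneity and monotonicity, PS = (p₁ − p₀) / (1 − p₀).
PS = (0.627 − 0.298) / (1 − 0.298) = 0.329 / 0.702 ≈ 0.4687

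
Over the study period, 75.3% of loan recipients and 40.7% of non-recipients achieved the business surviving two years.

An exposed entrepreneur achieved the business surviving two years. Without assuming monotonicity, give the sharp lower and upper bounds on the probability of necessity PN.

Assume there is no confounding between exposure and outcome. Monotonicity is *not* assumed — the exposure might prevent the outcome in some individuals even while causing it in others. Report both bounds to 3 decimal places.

p₁ = 0.753, p₀ = 0.407.
Under exogeneity alone the bounds on PN are max{0,(p₁−p₀)/p₁} ≤ PN ≤ min{1,(1−p₀)/p₁}.
  lower = (p₁ − p₀)/p₁ = 0.346 / 0.753 ≈ 0.4595
  upper = min{1, (1 − p₀)/p₁} = 0.593 / 0.753 ≈ 0.7875

0.459 ≤ PN ≤ 0.788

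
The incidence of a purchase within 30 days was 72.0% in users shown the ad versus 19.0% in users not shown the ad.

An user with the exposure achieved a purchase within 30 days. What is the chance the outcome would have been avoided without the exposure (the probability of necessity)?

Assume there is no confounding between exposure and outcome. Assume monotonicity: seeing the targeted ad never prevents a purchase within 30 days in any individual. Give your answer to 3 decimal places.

p₁ = 0.72, p₀ = 0.19.
Under exogeneity and monotonicity, PN = (p₁ − p₀) / p₁.
PN = (0.72 − 0.19) / 0.72 = 0.53 / 0.72 ≈ 0.7361

PN ≈ 0.736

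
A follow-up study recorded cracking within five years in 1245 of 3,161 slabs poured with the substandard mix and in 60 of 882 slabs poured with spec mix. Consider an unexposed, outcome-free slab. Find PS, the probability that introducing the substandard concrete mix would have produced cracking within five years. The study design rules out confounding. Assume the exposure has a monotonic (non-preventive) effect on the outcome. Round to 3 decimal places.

p₁ = P(outcome | exposed) = 1245/3161 = 0.39386
p₀ = P(outcome | unexposed) = 60/882 = 0.068027
Under exogeneity and monotonicity, PS = (p₁ − p₀) / (1 − p₀).
PS = (0.39386 − 0.068027) / (1 − 0.068027) = 0.32584 / 0.93197 ≈ 0.3496

PS ≈ 0.350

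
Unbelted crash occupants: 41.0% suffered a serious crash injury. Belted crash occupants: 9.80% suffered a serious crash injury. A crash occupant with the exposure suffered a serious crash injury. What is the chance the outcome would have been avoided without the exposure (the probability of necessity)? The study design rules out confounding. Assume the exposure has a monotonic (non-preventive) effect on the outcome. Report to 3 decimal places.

PN ≈ 0.761

p₁ = 0.41, p₀ = 0.098.
Under exogeneity and monotonicity, PN = (p₁ − p₀) / p₁.
PN = (0.41 − 0.098) / 0.41 = 0.312 / 0.41 ≈ 0.7610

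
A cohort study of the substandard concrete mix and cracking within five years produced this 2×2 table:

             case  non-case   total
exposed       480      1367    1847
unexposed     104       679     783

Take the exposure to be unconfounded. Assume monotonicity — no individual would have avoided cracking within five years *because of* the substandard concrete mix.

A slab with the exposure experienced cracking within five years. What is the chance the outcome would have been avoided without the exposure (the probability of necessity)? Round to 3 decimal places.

PN ≈ 0.489

p₁ = P(outcome | exposed) = 480/1847 = 0.25988
p₀ = P(outcome | unexposed) = 104/783 = 0.13282
Under exogeneity and monotonicity, PN = (p₁ − p₀)/p₁.
PN = (0.25988 − 0.13282) / 0.25988 ≈ 0.4889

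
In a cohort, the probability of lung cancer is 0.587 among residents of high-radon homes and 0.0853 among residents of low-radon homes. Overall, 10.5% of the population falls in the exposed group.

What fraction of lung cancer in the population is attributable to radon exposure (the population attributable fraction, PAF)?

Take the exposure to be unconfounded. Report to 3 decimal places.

Let p₁ = 0.587, p₀ = 0.0853.
Overall risk P(Y=1) = π·p₁ + (1−π)·p₀ = 0.105×0.587 + 0.895×0.0853 = 0.13798.
Under exogeneity, PAF = [P(Y=1) − p₀] / P(Y=1).
PAF = (0.13798 − 0.0853) / 0.13798 ≈ 0.3818

PAF ≈ 0.382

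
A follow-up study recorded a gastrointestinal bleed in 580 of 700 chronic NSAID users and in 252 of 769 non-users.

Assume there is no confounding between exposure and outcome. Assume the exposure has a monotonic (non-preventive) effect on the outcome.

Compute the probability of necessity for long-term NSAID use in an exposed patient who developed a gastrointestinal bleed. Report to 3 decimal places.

PN ≈ 0.605

p₁ = P(outcome | exposed) = 580/700 = 0.82857
p₀ = P(outcome | unexposed) = 252/769 = 0.3277
Under exogeneity and monotonicity, PN = (p₁ − p₀) / p₁.
PN = (0.82857 − 0.3277) / 0.82857 = 0.50087 / 0.82857 ≈ 0.6045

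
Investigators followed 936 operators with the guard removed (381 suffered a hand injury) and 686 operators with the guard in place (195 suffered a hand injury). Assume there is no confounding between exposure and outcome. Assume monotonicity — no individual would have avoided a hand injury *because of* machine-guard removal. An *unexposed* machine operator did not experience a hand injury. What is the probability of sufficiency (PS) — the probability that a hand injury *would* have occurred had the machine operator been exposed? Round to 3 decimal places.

PS ≈ 0.172

p₁ = P(outcome | exposed) = 381/936 = 0.40705
p₀ = P(outcome | unexposed) = 195/686 = 0.28426
Under exogeneity and monotonicity, PS = (p₁ − p₀) / (1 − p₀).
PS = (0.40705 − 0.28426) / (1 − 0.28426) = 0.12279 / 0.71574 ≈ 0.1716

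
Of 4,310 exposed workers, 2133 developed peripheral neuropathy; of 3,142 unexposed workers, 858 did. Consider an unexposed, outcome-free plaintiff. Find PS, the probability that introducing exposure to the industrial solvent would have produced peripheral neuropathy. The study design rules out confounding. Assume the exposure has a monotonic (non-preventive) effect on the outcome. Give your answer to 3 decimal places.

p₁ = P(outcome | exposed) = 2133/4310 = 0.4949
p₀ = P(outcome | unexposed) = 858/3142 = 0.27307
Under exogeneity and monotonicity, PS = (p₁ − p₀) / (1 − p₀).
PS = (0.4949 − 0.27307) / (1 − 0.27307) = 0.22182 / 0.72693 ≈ 0.3051

PS ≈ 0.305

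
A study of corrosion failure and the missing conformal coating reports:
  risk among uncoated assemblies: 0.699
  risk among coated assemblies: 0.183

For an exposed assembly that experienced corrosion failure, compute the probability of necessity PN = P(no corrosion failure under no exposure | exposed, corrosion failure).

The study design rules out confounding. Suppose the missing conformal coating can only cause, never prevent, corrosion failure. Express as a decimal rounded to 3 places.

PN ≈ 0.738

Let p₁ = 0.699, p₀ = 0.183.
Under exogeneity and monotonicity, PN = (p₁ − p₀) / p₁.
PN = (0.699 − 0.183) / 0.699 = 0.516 / 0.699 ≈ 0.7382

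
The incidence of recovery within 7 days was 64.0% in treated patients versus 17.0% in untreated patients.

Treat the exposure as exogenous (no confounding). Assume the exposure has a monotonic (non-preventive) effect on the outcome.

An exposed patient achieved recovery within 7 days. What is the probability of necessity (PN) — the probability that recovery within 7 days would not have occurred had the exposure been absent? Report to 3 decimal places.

p₁ = 0.64, p₀ = 0.17.
Under exogeneity and monotonicity, PN = (p₁ − p₀) / p₁.
PN = (0.64 − 0.17) / 0.64 = 0.47 / 0.64 ≈ 0.7344

PN ≈ 0.734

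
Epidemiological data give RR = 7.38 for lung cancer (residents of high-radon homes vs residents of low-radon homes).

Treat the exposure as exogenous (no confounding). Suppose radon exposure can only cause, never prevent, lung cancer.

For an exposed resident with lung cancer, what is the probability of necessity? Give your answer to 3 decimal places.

PN ≈ 0.864

Under exogeneity and monotonicity, PN = (RR − 1) / RR = 1 − 1/RR.
PN = (7.38 − 1) / 7.38 = 6.38 / 7.38 ≈ 0.8645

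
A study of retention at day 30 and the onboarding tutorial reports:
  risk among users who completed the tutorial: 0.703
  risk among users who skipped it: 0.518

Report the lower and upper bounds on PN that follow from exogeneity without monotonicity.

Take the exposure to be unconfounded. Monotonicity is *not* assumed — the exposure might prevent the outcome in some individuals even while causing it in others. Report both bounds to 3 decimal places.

Let p₁ = 0.703, p₀ = 0.518.
Under exogeneity alone the bounds on PN are max{0,(p₁−p₀)/p₁} ≤ PN ≤ min{1,(1−p₀)/p₁}.
  lower = (p₁ − p₀)/p₁ = 0.185 / 0.703 ≈ 0.2632
  upper = min{1, (1 − p₀)/p₁} = 0.482 / 0.703 ≈ 0.6856

0.263 ≤ PN ≤ 0.686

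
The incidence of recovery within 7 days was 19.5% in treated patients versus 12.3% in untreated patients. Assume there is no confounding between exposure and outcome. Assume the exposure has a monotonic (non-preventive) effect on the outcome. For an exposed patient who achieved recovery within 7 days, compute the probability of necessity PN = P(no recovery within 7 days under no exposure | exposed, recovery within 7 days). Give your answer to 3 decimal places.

p₁ = 0.195, p₀ = 0.123.
Under exogeneity and monotonicity, PN = (p₁ − p₀) / p₁.
PN = (0.195 − 0.123) / 0.195 = 0.072 / 0.195 ≈ 0.3692

PN ≈ 0.369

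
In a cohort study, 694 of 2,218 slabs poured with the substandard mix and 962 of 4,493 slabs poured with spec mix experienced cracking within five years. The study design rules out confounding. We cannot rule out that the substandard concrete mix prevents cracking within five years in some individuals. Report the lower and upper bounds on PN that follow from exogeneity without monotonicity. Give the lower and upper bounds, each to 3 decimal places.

p₁ = P(outcome | exposed) = 694/2218 = 0.31289
p₀ = P(outcome | unexposed) = 962/4493 = 0.21411
Under exogeneity alone the bounds on PN are max{0,(p₁−p₀)/p₁} ≤ PN ≤ min{1,(1−p₀)/p₁}.
  lower = (p₁ − p₀)/p₁ = 0.098784 / 0.31289 ≈ 0.3157
  upper = min{1, (1 − p₀)/p₁} = 0.78589 / 0.31289 ≈ 2.5117 → capped at 1

0.316 ≤ PN ≤ 1.000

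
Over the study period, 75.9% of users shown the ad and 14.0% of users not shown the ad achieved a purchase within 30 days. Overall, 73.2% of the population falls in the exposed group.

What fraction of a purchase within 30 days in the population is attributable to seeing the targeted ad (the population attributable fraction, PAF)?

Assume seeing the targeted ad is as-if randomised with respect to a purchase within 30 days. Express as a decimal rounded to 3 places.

PAF ≈ 0.764

p₁ = 0.759, p₀ = 0.14.
Overall risk P(Y=1) = π·p₁ + (1−π)·p₀ = 0.732×0.759 + 0.268×0.14 = 0.59311.
Under exogeneity, PAF = [P(Y=1) − p₀] / P(Y=1).
PAF = (0.59311 − 0.14) / 0.59311 ≈ 0.7640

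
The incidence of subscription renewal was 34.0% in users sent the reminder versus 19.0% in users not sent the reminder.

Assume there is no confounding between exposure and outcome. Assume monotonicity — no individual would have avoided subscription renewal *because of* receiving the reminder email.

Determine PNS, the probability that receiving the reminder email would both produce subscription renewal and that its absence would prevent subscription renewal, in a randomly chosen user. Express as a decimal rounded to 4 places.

PNS ≈ 0.1500

p₁ = 0.34, p₀ = 0.19.
Under exogeneity and monotonicity, PNS = p₁ − p₀.
PNS = 0.34 − 0.19 = 0.15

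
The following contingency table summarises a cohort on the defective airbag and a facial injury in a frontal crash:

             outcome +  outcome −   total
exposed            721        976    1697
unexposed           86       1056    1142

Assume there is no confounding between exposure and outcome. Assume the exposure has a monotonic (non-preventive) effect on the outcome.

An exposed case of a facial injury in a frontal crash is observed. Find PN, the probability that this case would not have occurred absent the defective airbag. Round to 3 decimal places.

p₁ = P(outcome | exposed) = 721/1697 = 0.42487
p₀ = P(outcome | unexposed) = 86/1142 = 0.075306
Under exogeneity and monotonicity, PN = (p₁ − p₀) / p₁.
PN = (0.42487 − 0.075306) / 0.42487 = 0.34956 / 0.42487 ≈ 0.8228

PN ≈ 0.823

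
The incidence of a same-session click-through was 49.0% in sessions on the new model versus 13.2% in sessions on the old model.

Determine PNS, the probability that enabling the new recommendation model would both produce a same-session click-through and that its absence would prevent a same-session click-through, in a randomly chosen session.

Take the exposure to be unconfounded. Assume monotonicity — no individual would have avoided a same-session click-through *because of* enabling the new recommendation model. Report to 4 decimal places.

p₁ = 0.49, p₀ = 0.132.
Under exogeneity and monotonicity, PNS = p₁ − p₀.
PNS = 0.49 − 0.132 = 0.358

PNS ≈ 0.3580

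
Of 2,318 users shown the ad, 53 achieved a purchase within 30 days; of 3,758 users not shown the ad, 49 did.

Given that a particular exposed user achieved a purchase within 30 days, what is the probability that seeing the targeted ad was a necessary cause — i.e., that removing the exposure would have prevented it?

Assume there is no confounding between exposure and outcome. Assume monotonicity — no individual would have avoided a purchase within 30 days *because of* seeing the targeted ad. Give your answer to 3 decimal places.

PN ≈ 0.430

p₁ = P(outcome | exposed) = 53/2318 = 0.022865
p₀ = P(outcome | unexposed) = 49/3758 = 0.013039
Under exogeneity and monotonicity, PN = (p₁ − p₀) / p₁.
PN = (0.022865 − 0.013039) / 0.022865 = 0.0098257 / 0.022865 ≈ 0.4297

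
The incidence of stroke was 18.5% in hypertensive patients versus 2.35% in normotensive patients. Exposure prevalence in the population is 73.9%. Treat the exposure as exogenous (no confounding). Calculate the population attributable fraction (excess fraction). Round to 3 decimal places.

p₁ = 0.185, p₀ = 0.0235.
Overall risk P(Y=1) = π·p₁ + (1−π)·p₀ = 0.739×0.185 + 0.261×0.0235 = 0.14285.
Under exogeneity, PAF = [P(Y=1) − p₀] / P(Y=1).
PAF = (0.14285 − 0.0235) / 0.14285 ≈ 0.8355

PAF ≈ 0.835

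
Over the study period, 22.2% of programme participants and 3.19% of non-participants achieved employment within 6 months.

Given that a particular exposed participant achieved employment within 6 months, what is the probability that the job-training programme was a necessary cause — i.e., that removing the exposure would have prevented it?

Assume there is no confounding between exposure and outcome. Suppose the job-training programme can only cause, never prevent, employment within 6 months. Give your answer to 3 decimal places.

p₁ = 0.222, p₀ = 0.0319.
Under exogeneity and monotonicity, PN = (p₁ − p₀) / p₁.
PN = (0.222 − 0.0319) / 0.222 = 0.1901 / 0.222 ≈ 0.8563

PN ≈ 0.856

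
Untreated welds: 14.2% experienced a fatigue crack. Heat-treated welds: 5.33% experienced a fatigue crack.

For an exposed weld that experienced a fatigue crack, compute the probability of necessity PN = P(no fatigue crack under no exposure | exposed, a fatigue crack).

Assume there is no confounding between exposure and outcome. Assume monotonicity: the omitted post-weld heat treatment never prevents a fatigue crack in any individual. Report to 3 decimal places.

p₁ = 0.142, p₀ = 0.0533.
Under exogeneity and monotonicity, PN = (p₁ − p₀) / p₁.
PN = (0.142 − 0.0533) / 0.142 = 0.0887 / 0.142 ≈ 0.6246

PN ≈ 0.625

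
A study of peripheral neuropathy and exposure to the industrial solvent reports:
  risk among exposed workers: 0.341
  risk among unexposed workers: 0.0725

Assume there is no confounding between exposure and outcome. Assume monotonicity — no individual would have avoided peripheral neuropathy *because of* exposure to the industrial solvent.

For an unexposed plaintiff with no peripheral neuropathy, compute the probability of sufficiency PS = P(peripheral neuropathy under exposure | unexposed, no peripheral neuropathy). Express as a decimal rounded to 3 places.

Let p₁ = 0.341, p₀ = 0.0725.
Under exogeneity and monotonicity, PS = (p₁ − p₀) / (1 − p₀).
PS = (0.341 − 0.0725) / (1 − 0.0725) = 0.2685 / 0.9275 ≈ 0.2895

PS ≈ 0.289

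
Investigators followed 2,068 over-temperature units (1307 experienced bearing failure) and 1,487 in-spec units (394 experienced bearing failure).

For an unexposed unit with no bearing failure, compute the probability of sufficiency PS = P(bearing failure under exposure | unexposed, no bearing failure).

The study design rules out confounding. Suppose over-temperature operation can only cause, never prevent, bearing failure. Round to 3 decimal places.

p₁ = P(outcome | exposed) = 1307/2068 = 0.63201
p₀ = P(outcome | unexposed) = 394/1487 = 0.26496
Under exogeneity and monotonicity, PS = (p₁ − p₀) / (1 − p₀).
PS = (0.63201 − 0.26496) / (1 − 0.26496) = 0.36705 / 0.73504 ≈ 0.4994

PS ≈ 0.499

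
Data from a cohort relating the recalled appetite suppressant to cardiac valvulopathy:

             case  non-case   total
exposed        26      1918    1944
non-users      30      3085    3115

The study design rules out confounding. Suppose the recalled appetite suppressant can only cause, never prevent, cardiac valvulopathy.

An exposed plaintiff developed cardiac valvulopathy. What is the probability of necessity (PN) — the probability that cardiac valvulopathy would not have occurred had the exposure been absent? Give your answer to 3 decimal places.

PN ≈ 0.280

p₁ = P(outcome | exposed) = 26/1944 = 0.013374
p₀ = P(outcome | unexposed) = 30/3115 = 0.0096308
Under exogeneity and monotonicity, PN = (p₁ − p₀)/p₁.
PN = (0.013374 − 0.0096308) / 0.013374 ≈ 0.2799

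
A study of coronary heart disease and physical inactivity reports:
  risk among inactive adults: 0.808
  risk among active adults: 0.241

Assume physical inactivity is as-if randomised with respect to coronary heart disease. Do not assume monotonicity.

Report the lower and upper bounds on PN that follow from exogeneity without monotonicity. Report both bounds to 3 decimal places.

0.702 ≤ PN ≤ 0.939

Let p₁ = 0.808, p₀ = 0.241.
Under exogeneity alone the bounds on PN are max{0,(p₁−p₀)/p₁} ≤ PN ≤ min{1,(1−p₀)/p₁}.
  lower = (p₁ − p₀)/p₁ = 0.567 / 0.808 ≈ 0.7017
  upper = min{1, (1 − p₀)/p₁} = 0.759 / 0.808 ≈ 0.9394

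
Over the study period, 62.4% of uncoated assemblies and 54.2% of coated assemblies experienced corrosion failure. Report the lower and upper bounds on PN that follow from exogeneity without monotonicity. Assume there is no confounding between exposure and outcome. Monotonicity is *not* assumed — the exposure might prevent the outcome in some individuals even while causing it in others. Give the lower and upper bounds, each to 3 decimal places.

0.131 ≤ PN ≤ 0.734

p₁ = 0.624, p₀ = 0.542.
Under exogeneity alone the bounds on PN are max{0,(p₁−p₀)/p₁} ≤ PN ≤ min{1,(1−p₀)/p₁}.
  lower = (p₁ − p₀)/p₁ = 0.082 / 0.624 ≈ 0.1314
  upper = min{1, (1 − p₀)/p₁} = 0.458 / 0.624 ≈ 0.7340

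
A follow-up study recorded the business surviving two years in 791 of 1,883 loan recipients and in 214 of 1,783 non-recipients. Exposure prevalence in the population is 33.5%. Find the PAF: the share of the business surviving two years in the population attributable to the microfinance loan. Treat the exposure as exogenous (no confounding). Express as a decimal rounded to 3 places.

p₁ = P(outcome | exposed) = 791/1883 = 0.42007
p₀ = P(outcome | unexposed) = 214/1783 = 0.12002
Overall risk P(Y=1) = π·p₁ + (1−π)·p₀ = 0.335×0.42007 + 0.665×0.12002 = 0.22054.
Under exogeneity, PAF = [P(Y=1) − p₀] / P(Y=1).
PAF = (0.22054 − 0.12002) / 0.22054 ≈ 0.4558

PAF ≈ 0.456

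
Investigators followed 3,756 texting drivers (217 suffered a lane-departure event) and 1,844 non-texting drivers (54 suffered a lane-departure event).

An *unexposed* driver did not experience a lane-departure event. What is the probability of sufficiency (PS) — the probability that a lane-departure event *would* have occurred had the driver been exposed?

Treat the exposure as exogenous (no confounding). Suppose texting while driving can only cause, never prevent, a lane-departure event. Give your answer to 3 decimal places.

p₁ = P(outcome | exposed) = 217/3756 = 0.057774
p₀ = P(outcome | unexposed) = 54/1844 = 0.029284
Under exogeneity and monotonicity, PS = (p₁ − p₀) / (1 − p₀).
PS = (0.057774 − 0.029284) / (1 − 0.029284) = 0.02849 / 0.97072 ≈ 0.0293

PS ≈ 0.029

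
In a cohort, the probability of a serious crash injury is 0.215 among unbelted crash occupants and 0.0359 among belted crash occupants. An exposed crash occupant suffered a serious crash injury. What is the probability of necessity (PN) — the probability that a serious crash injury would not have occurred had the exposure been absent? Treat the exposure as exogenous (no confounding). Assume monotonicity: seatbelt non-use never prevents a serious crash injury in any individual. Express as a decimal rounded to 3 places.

PN ≈ 0.833

Let p₁ = 0.215, p₀ = 0.0359.
Under exogeneity and monotonicity, PN = (p₁ − p₀) / p₁.
PN = (0.215 − 0.0359) / 0.215 = 0.1791 / 0.215 ≈ 0.8330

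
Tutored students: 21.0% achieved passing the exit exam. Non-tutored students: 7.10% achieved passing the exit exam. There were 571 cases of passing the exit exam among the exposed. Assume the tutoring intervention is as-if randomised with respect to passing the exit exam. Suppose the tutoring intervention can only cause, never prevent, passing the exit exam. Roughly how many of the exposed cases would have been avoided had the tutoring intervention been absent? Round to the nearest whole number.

p₁ = 0.21, p₀ = 0.071.
PN = (p₁ − p₀)/p₁ = (0.21 − 0.071) / 0.21 ≈ 0.66190.
Attributable cases ≈ PN × (exposed cases) = 0.66190 × 571 ≈ 377.95.

about 378 cases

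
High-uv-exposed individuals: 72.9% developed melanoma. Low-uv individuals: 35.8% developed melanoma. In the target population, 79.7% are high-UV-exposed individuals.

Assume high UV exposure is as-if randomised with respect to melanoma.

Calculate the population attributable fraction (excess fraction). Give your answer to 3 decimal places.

p₁ = 0.729, p₀ = 0.358.
Overall risk P(Y=1) = π·p₁ + (1−π)·p₀ = 0.797×0.729 + 0.203×0.358 = 0.65369.
Under exogeneity, PAF = [P(Y=1) − p₀] / P(Y=1).
PAF = (0.65369 − 0.358) / 0.65369 ≈ 0.4523

PAF ≈ 0.452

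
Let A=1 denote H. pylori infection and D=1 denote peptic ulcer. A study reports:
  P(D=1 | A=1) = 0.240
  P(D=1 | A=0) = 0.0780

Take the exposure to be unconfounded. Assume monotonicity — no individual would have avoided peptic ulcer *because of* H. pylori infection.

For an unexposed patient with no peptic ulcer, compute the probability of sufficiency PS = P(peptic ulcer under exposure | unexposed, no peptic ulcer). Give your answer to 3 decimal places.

PS ≈ 0.176

Let p₁ = 0.24, p₀ = 0.078.
Under exogeneity and monotonicity, PS = (p₁ − p₀) / (1 − p₀).
PS = (0.24 − 0.078) / (1 − 0.078) = 0.162 / 0.922 ≈ 0.1757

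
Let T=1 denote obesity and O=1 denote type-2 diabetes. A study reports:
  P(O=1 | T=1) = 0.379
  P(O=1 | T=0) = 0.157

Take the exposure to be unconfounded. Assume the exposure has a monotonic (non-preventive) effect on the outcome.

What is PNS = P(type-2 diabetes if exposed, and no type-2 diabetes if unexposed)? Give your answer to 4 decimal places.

PNS ≈ 0.2220

Let p₁ = 0.379, p₀ = 0.157.
Under exogeneity and monotonicity, PNS = p₁ − p₀.
PNS = 0.379 − 0.157 = 0.222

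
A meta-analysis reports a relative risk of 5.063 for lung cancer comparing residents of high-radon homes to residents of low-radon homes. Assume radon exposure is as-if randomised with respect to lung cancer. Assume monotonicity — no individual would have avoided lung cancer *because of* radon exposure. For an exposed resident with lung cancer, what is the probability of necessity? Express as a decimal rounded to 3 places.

Under exogeneity and monotonicity, PN = (RR − 1) / RR = 1 − 1/RR.
PN = (5.063 − 1) / 5.063 = 4.063 / 5.063 ≈ 0.8025

PN ≈ 0.802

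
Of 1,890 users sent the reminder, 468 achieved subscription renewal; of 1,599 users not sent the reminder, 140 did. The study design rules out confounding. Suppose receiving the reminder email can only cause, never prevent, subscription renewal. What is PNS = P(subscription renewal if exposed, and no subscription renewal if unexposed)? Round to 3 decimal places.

PNS ≈ 0.160

p₁ = P(outcome | exposed) = 468/1890 = 0.24762
p₀ = P(outcome | unexposed) = 140/1599 = 0.087555
Under exogeneity and monotonicity, PNS = p₁ − p₀.
PNS = 0.24762 − 0.087555 = 0.16006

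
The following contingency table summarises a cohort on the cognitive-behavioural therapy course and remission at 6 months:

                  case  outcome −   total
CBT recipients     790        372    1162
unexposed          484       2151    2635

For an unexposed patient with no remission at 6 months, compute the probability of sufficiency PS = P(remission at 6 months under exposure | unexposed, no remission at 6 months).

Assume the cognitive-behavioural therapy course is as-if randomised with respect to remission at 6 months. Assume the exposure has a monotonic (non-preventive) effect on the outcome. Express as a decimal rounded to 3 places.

p₁ = P(outcome | exposed) = 790/1162 = 0.67986
p₀ = P(outcome | unexposed) = 484/2635 = 0.18368
Under exogeneity and monotonicity, PS = (p₁ − p₀)/(1 − p₀).
PS = (0.67986 − 0.18368) / 0.81632 ≈ 0.6078

PS ≈ 0.608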